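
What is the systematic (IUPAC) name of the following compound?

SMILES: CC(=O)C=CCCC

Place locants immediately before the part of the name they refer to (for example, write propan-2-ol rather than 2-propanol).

hept-3-en-2-one

Counting along the main chain through the carbonyl and the multiple bond gives 7 carbons: the parent is heptane.
The highest-priority functional group is a ketone (C=O on an internal carbon), so the name ends in -one.
There is one C=C double bond, indicated by the ending -ene.
The numbering direction is chosen so that numbering from this end puts the carbonyl group at C-2 rather than C-6.
With this numbering: the carbonyl at C-2; the double bond between C-3 and C-4.
The name is hept-3-en-2-one.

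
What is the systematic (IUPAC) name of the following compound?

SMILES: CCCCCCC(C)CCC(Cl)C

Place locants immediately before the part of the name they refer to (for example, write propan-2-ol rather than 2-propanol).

2-chloro-5-methylundecane

The longest continuous carbon chain has 11 atoms, so the parent hydride is undecane.
Choose the numbering such that the substituent locant set {2,5} is lower than {7,10} at the first point of difference.
That gives a chloro group at C-2; a methyl group at C-5.
Substituent prefixes are cited in alphabetical order (multiplying prefixes like di-/tri- are ignored for ordering).
The name is 2-chloro-5-methylundecane.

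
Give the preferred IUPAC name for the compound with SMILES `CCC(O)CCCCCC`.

The longest chain bearing the –OH group is 9 carbons long (nonane).
An alcohol (–OH) is the principal characteristic group, giving the suffix -ol.
Number the chain so that numbering from this end puts the hydroxyl group at C-3 rather than C-7.
That gives the hydroxyl at C-3.
Assembling the pieces gives nonan-3-ol.

nonan-3-ol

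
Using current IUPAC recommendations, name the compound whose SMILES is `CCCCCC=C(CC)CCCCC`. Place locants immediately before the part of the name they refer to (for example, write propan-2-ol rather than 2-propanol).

Counting along the main chain through the multiple bond gives 12 carbons: the parent is dodecane.
There is one C=C double bond, indicated by the ending -ene.
The numbering direction is chosen so that the substituent locant set {6} is lower than {7} at the first point of difference.
With this numbering: the double bond between C-6 and C-7; an ethyl group at C-6.
Putting it together: 6-ethyldodec-6-ene.

6-ethyldodec-6-ene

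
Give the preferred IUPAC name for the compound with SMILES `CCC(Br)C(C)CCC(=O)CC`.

The longest carbon chain that includes the carbonyl has 9 carbons, so the parent hydride is nonane.
A ketone (C=O on an internal carbon) is the principal characteristic group, giving the suffix -one.
The numbering direction is chosen so that numbering from this end puts the carbonyl group at C-3 rather than C-7.
That gives the carbonyl at C-3; a bromo group at C-7; a methyl group at C-6.
Substituent prefixes are cited in alphabetical order (multiplying prefixes like di-/tri- are ignored for ordering).
Assembling the pieces gives 7-bromo-6-methylnonan-3-one.

7-bromo-6-methylnonan-3-one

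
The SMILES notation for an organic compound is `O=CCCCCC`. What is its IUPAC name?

hexanal

The longest carbon chain that includes the –CHO group has 6 carbons, so the parent hydride is hexane.
An aldehyde (terminal –CHO) is the principal characteristic group, giving the suffix -al.
Number the chain so that the aldehyde carbon is C-1 by definition.
The name is hexanal.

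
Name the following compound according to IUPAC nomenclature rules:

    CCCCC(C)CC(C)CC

3,5-dimethylnonane

The longest continuous carbon chain has 9 atoms, so the parent hydride is nonane.
Choose the numbering such that the substituent locant set {3,5} is lower than {5,7} at the first point of difference.
That gives methyl groups at C-3 and C-5.
The name is 3,5-dimethylnonane.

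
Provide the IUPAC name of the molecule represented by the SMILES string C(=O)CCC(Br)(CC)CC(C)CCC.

4-bromo-4-ethyl-6-methylnonanal

Counting along the main chain through the –CHO group gives 9 carbons: the parent is nonane.
An aldehyde (terminal –CHO) is the principal characteristic group, giving the suffix -al.
The numbering direction is chosen so that the aldehyde carbon is C-1 by definition.
This places a bromo group at C-4; an ethyl group at C-4; a methyl group at C-6.
Substituent prefixes are cited in alphabetical order (multiplying prefixes like di-/tri- are ignored for ordering).
Putting it together: 4-bromo-4-ethyl-6-methylnonanal.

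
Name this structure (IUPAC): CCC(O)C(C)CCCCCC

The longest chain bearing the –OH group is 10 carbons long (decane).
An alcohol (–OH) is the principal characteristic group, giving the suffix -ol.
The numbering direction is chosen so that numbering from this end puts the hydroxyl group at C-3 rather than C-8.
That gives the hydroxyl at C-3; a methyl group at C-4.
Putting it together: 4-methyldecan-3-ol.

4-methyldecan-3-ol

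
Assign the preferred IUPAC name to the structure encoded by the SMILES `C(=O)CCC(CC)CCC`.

4-ethylheptanal

The longest carbon chain that includes the –CHO group has 7 carbons, so the parent hydride is heptane.
The highest-priority functional group is an aldehyde (terminal –CHO), so the name ends in -al.
The numbering direction is chosen so that the aldehyde carbon is C-1 by definition.
With this numbering: an ethyl group at C-4.
Putting it together: 4-ethylheptanal.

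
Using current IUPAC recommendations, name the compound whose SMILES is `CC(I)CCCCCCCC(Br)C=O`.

2-bromo-10-iodoundecanal

Counting along the main chain through the –CHO group gives 11 carbons: the parent is undecane.
An aldehyde (terminal –CHO) is the principal characteristic group, giving the suffix -al.
Choose the numbering such that the aldehyde carbon is C-1 by definition.
With this numbering: a bromo group at C-2; an iodo group at C-10.
Substituent prefixes are cited in alphabetical order (multiplying prefixes like di-/tri- are ignored for ordering).
Putting it together: 2-bromo-10-iodoundecanal.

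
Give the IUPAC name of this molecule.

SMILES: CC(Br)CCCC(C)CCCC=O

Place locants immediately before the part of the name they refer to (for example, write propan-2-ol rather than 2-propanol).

9-bromo-5-methyldecanal

The longest chain bearing the –CHO group is 10 carbons long (decane).
An aldehyde (terminal –CHO) is the principal characteristic group, giving the suffix -al.
Number the chain so that the aldehyde carbon is C-1 by definition.
With this numbering: a bromo group at C-9; a methyl group at C-5.
Substituent prefixes are cited in alphabetical order (multiplying prefixes like di-/tri- are ignored for ordering).
Assembling the pieces gives 9-bromo-5-methyldecanal.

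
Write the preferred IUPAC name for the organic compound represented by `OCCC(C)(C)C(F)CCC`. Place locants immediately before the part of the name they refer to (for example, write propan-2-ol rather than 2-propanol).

The longest carbon chain that includes the –OH group has 7 carbons, so the parent hydride is heptane.
An alcohol (–OH) is the principal characteristic group, giving the suffix -ol.
The numbering direction is chosen so that numbering from this end puts the hydroxyl group at C-1 rather than C-7.
With this numbering: the hydroxyl at C-1; a fluoro group at C-4; two methyl groups at C-3.
The substituents are ordered alphabetically, ignoring any di-/tri- multipliers.
The name is 4-fluoro-3,3-dimethylheptan-1-ol.

4-fluoro-3,3-dimethylheptan-1-ol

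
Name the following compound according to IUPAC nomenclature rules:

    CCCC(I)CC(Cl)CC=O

Counting along the main chain through the –CHO group gives 8 carbons: the parent is octane.
The principal characteristic group is an aldehyde (terminal –CHO), named with the suffix -al.
Number the chain so that the aldehyde carbon is C-1 by definition.
This places a chloro group at C-3; an iodo group at C-5.
Prefixes are listed alphabetically: chloro, iodo.
Putting it together: 3-chloro-5-iodooctanal.

3-chloro-5-iodooctanal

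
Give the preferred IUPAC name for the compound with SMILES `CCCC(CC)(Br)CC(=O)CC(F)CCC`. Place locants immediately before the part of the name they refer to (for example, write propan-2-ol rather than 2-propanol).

The longest carbon chain that includes the carbonyl has 11 carbons, so the parent hydride is undecane.
The principal characteristic group is a ketone (C=O on an internal carbon), named with the suffix -one.
Number the chain so that the substituent locant set {4,4,8} is lower than {4,8,8} at the first point of difference.
That gives the carbonyl at C-6; a bromo group at C-4; an ethyl group at C-4; a fluoro group at C-8.
The substituents are ordered alphabetically, ignoring any di-/tri- multipliers.
Assembling the pieces gives 4-bromo-4-ethyl-8-fluoroundecan-6-one.

4-bromo-4-ethyl-8-fluoroundecan-6-one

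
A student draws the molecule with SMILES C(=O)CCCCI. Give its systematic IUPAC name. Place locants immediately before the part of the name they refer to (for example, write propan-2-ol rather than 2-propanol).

The longest chain bearing the –CHO group is 5 carbons long (pentane).
An aldehyde (terminal –CHO) is the principal characteristic group, giving the suffix -al.
The numbering direction is chosen so that the aldehyde carbon is C-1 by definition.
That gives an iodo group at C-5.
Assembling the pieces gives 5-iodopentanal.

5-iodopentanal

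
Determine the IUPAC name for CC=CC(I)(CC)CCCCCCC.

4-ethyl-4-iodoundec-2-ene

The longest carbon chain that includes the multiple bond has 11 carbons, so the parent hydride is undecane.
A C=C double bond in the chain gives the infix -ene-.
Choose the numbering such that numbering from this end puts the double bond at C-2 rather than C-9.
With this numbering: the double bond between C-2 and C-3; an ethyl group at C-4; an iodo group at C-4.
Prefixes are listed alphabetically: ethyl, iodo.
Putting it together: 4-ethyl-4-iodoundec-2-ene.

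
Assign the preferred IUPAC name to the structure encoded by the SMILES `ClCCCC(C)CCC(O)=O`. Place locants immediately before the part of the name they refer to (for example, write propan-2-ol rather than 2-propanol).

7-chloro-4-methylheptanoic acid

Counting along the main chain through the –COOH group gives 7 carbons: the parent is heptane.
The highest-priority functional group is a carboxylic acid (terminal –COOH), so the name ends in -oic acid.
Number the chain so that the carboxylic acid carbon is C-1 by definition.
With this numbering: a chloro group at C-7; a methyl group at C-4.
Substituent prefixes are cited in alphabetical order (multiplying prefixes like di-/tri- are ignored for ordering).
The name is 7-chloro-4-methylheptanoic acid.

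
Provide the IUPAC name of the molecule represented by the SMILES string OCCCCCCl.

Counting along the main chain through the –OH group gives 5 carbons: the parent is pentane.
An alcohol (–OH) is the principal characteristic group, giving the suffix -ol.
Choose the numbering such that numbering from this end puts the hydroxyl group at C-1 rather than C-5.
This places the hydroxyl at C-1; a chloro group at C-5.
Putting it together: 5-chloropentan-1-ol.

5-chloropentan-1-ol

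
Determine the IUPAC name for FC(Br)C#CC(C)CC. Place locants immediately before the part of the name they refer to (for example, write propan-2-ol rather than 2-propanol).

1-bromo-1-fluoro-4-methylhex-2-yne

Counting along the main chain through the multiple bond gives 6 carbons: the parent is hexane.
There is one C≡C triple bond, indicated by the ending -yne.
Number the chain so that numbering from this end puts the triple bond at C-2 rather than C-4.
With this numbering: the triple bond between C-2 and C-3; a bromo group at C-1; a fluoro group at C-1; a methyl group at C-4.
Substituent prefixes are cited in alphabetical order (multiplying prefixes like di-/tri- are ignored for ordering).
The name is 1-bromo-1-fluoro-4-methylhex-2-yne.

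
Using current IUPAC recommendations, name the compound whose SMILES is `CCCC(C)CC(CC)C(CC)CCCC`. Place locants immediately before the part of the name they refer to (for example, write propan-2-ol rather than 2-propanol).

The longest continuous carbon chain has 11 atoms, so the parent hydride is undecane.
The numbering direction is chosen so that the substituent locant set {4,6,7} is lower than {5,6,8} at the first point of difference.
That gives ethyl groups at C-6 and C-7; a methyl group at C-4.
Prefixes are listed alphabetically: ethyl, methyl.
Putting it together: 6,7-diethyl-4-methylundecane.

6,7-diethyl-4-methylundecane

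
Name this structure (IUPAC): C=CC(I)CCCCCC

3-iodonon-1-ene

The longest chain bearing the multiple bond is 9 carbons long (nonane).
The chain contains a C=C double bond, so the unsaturation ending is -ene.
The numbering direction is chosen so that numbering from this end puts the double bond at C-1 rather than C-8.
With this numbering: the double bond between C-1 and C-2; an iodo group at C-3.
Putting it together: 3-iodonon-1-ene.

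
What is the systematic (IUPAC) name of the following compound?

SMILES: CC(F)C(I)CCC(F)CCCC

The longest carbon chain is 10 atoms: the parent is decane.
Choose the numbering such that the substituent locant set {2,3,6} is lower than {5,8,9} at the first point of difference.
This places fluoro groups at C-2 and C-6; an iodo group at C-3.
The substituents are ordered alphabetically, ignoring any di-/tri- multipliers.
Putting it together: 2,6-difluoro-3-iododecane.

2,6-difluoro-3-iododecane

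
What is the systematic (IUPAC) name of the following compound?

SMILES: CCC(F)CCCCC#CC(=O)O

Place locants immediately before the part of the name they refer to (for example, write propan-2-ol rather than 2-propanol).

The longest chain bearing the –COOH group and the multiple bond is 10 carbons long (decane).
The principal characteristic group is a carboxylic acid (terminal –COOH), named with the suffix -oic acid.
A C≡C triple bond in the chain gives the infix -yne-.
The numbering direction is chosen so that the carboxylic acid carbon is C-1 by definition.
With this numbering: the triple bond between C-2 and C-3; a fluoro group at C-8.
Assembling the pieces gives 8-fluorodec-2-ynoic acid.

8-fluorodec-2-ynoic acid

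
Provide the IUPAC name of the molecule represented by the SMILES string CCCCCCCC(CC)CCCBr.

The longest carbon chain is 11 atoms: the parent is undecane.
Choose the numbering such that the substituent locant set {1,4} is lower than {8,11} at the first point of difference.
This places a bromo group at C-1; an ethyl group at C-4.
The substituents are ordered alphabetically, ignoring any di-/tri- multipliers.
Putting it together: 1-bromo-4-ethylundecane.

1-bromo-4-ethylundecane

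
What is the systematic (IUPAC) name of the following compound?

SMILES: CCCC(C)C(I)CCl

1-chloro-2-iodo-3-methylhexane

The longest carbon chain is 6 atoms: the parent is hexane.
Number the chain so that the substituent locant set {1,2,3} is lower than {4,5,6} at the first point of difference.
With this numbering: a chloro group at C-1; an iodo group at C-2; a methyl group at C-3.
The substituents are ordered alphabetically, ignoring any di-/tri- multipliers.
The name is 1-chloro-2-iodo-3-methylhexane.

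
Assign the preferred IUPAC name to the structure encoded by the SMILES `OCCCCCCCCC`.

nonan-1-ol

The longest chain bearing the –OH group is 9 carbons long (nonane).
An alcohol (–OH) is the principal characteristic group, giving the suffix -ol.
The numbering direction is chosen so that numbering from this end puts the hydroxyl group at C-1 rather than C-9.
That gives the hydroxyl at C-1.
The name is nonan-1-ol.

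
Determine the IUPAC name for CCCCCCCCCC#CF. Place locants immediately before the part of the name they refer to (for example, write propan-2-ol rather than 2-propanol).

Counting along the main chain through the multiple bond gives 11 carbons: the parent is undecane.
A C≡C triple bond in the chain gives the infix -yne-.
The numbering direction is chosen so that numbering from this end puts the triple bond at C-1 rather than C-10.
This places the triple bond between C-1 and C-2; a fluoro group at C-1.
Assembling the pieces gives 1-fluoroundec-1-yne.

1-fluoroundec-1-yne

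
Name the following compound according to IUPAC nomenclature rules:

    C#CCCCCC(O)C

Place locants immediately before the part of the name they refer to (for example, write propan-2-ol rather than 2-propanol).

oct-7-yn-2-ol

The longest chain bearing the –OH group and the multiple bond is 8 carbons long (octane).
The principal characteristic group is an alcohol (–OH), named with the suffix -ol.
The chain contains a C≡C triple bond, so the unsaturation ending is -yne.
Choose the numbering such that numbering from this end puts the hydroxyl group at C-2 rather than C-7.
That gives the hydroxyl at C-2; the triple bond between C-7 and C-8.
Putting it together: oct-7-yn-2-ol.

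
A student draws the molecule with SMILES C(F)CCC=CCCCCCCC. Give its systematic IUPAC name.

Counting along the main chain through the multiple bond gives 12 carbons: the parent is dodecane.
The chain contains a C=C double bond, so the unsaturation ending is -ene.
Number the chain so that numbering from this end puts the double bond at C-4 rather than C-8.
With this numbering: the double bond between C-4 and C-5; a fluoro group at C-1.
The name is 1-fluorododec-4-ene.

1-fluorododec-4-ene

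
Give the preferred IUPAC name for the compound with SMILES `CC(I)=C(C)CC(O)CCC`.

7-iodo-6-methyloct-6-en-4-ol

Counting along the main chain through the –OH group and the multiple bond gives 8 carbons: the parent is octane.
An alcohol (–OH) is the principal characteristic group, giving the suffix -ol.
A C=C double bond in the chain gives the infix -ene-.
The numbering direction is chosen so that numbering from this end puts the hydroxyl group at C-4 rather than C-5.
With this numbering: the hydroxyl at C-4; the double bond between C-6 and C-7; an iodo group at C-7; a methyl group at C-6.
Prefixes are listed alphabetically: iodo, methyl.
The name is 7-iodo-6-methyloct-6-en-4-ol.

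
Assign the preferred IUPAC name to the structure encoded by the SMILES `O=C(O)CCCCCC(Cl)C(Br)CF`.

The longest chain bearing the –COOH group is 9 carbons long (nonane).
A carboxylic acid (terminal –COOH) is the principal characteristic group, giving the suffix -oic acid.
Choose the numbering such that the carboxylic acid carbon is C-1 by definition.
This places a bromo group at C-8; a chloro group at C-7; a fluoro group at C-9.
Substituent prefixes are cited in alphabetical order (multiplying prefixes like di-/tri- are ignored for ordering).
The name is 8-bromo-7-chloro-9-fluorononanoic acid.

8-bromo-7-chloro-9-fluorononanoic acid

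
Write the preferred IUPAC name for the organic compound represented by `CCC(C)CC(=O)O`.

Counting along the main chain through the –COOH group gives 5 carbons: the parent is pentane.
The principal characteristic group is a carboxylic acid (terminal –COOH), named with the suffix -oic acid.
The numbering direction is chosen so that the carboxylic acid carbon is C-1 by definition.
That gives a methyl group at C-3.
Assembling the pieces gives 3-methylpentanoic acid.

3-methylpentanoic acid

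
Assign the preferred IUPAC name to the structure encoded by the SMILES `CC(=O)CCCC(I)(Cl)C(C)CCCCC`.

6-chloro-6-iodo-7-methyldodecan-2-one

The longest chain bearing the carbonyl is 12 carbons long (dodecane).
A ketone (C=O on an internal carbon) is the principal characteristic group, giving the suffix -one.
Choose the numbering such that numbering from this end puts the carbonyl group at C-2 rather than C-11.
That gives the carbonyl at C-2; a chloro group at C-6; an iodo group at C-6; a methyl group at C-7.
The substituents are ordered alphabetically, ignoring any di-/tri- multipliers.
Assembling the pieces gives 6-chloro-6-iodo-7-methyldodecan-2-one.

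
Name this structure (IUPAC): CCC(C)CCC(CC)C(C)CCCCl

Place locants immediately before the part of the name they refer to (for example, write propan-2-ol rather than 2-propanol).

The longest continuous carbon chain has 10 atoms, so the parent hydride is decane.
The numbering direction is chosen so that the substituent locant set {1,4,5,8} is lower than {3,6,7,10} at the first point of difference.
With this numbering: a chloro group at C-1; an ethyl group at C-5; methyl groups at C-4 and C-8.
Substituent prefixes are cited in alphabetical order (multiplying prefixes like di-/tri- are ignored for ordering).
The name is 1-chloro-5-ethyl-4,8-dimethyldecane.

1-chloro-5-ethyl-4,8-dimethyldecane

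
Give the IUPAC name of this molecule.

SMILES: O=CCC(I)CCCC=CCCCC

The longest chain bearing the –CHO group and the multiple bond is 12 carbons long (dodecane).
An aldehyde (terminal –CHO) is the principal characteristic group, giving the suffix -al.
The chain contains a C=C double bond, so the unsaturation ending is -ene.
Number the chain so that the aldehyde carbon is C-1 by definition.
This places the double bond between C-7 and C-8; an iodo group at C-3.
The name is 3-iodododec-7-enal.

3-iodododec-7-enal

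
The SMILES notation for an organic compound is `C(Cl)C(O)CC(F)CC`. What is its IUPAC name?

The longest chain bearing the –OH group is 6 carbons long (hexane).
The principal characteristic group is an alcohol (–OH), named with the suffix -ol.
Number the chain so that numbering from this end puts the hydroxyl group at C-2 rather than C-5.
That gives the hydroxyl at C-2; a chloro group at C-1; a fluoro group at C-4.
Substituent prefixes are cited in alphabetical order (multiplying prefixes like di-/tri- are ignored for ordering).
The name is 1-chloro-4-fluorohexan-2-ol.

1-chloro-4-fluorohexan-2-ol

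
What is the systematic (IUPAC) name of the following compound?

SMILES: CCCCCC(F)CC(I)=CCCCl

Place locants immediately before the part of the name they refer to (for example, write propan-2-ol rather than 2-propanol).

Counting along the main chain through the multiple bond gives 11 carbons: the parent is undecane.
The chain contains a C=C double bond, so the unsaturation ending is -ene.
The numbering direction is chosen so that numbering from this end puts the double bond at C-3 rather than C-8.
That gives the double bond between C-3 and C-4; a chloro group at C-1; a fluoro group at C-6; an iodo group at C-4.
Prefixes are listed alphabetically: chloro, fluoro, iodo.
Putting it together: 1-chloro-6-fluoro-4-iodoundec-3-ene.

1-chloro-6-fluoro-4-iodoundec-3-ene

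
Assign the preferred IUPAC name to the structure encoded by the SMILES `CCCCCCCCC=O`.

Counting along the main chain through the –CHO group gives 9 carbons: the parent is nonane.
The highest-priority functional group is an aldehyde (terminal –CHO), so the name ends in -al.
The numbering direction is chosen so that the aldehyde carbon is C-1 by definition.
Assembling the pieces gives nonanal.

nonanal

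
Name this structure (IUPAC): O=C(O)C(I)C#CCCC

2-iodohept-3-ynoic acid

Counting along the main chain through the –COOH group and the multiple bond gives 7 carbons: the parent is heptane.
A carboxylic acid (terminal –COOH) is the principal characteristic group, giving the suffix -oic acid.
A C≡C triple bond in the chain gives the infix -yne-.
The numbering direction is chosen so that the carboxylic acid carbon is C-1 by definition.
With this numbering: the triple bond between C-3 and C-4; an iodo group at C-2.
Putting it together: 2-iodohept-3-ynoic acid.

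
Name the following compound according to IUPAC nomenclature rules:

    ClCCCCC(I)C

The longest carbon chain is 6 atoms: the parent is hexane.
Number the chain so that the substituent locant set {1,5} is lower than {2,6} at the first point of difference.
This places a chloro group at C-1; an iodo group at C-5.
The substituents are ordered alphabetically, ignoring any di-/tri- multipliers.
Putting it together: 1-chloro-5-iodohexane.

1-chloro-5-iodohexane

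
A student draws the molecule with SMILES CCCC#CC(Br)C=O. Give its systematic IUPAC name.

2-bromohept-3-ynal

The longest carbon chain that includes the –CHO group and the multiple bond has 7 carbons, so the parent hydride is heptane.
An aldehyde (terminal –CHO) is the principal characteristic group, giving the suffix -al.
The chain contains a C≡C triple bond, so the unsaturation ending is -yne.
Number the chain so that the aldehyde carbon is C-1 by definition.
This places the triple bond between C-3 and C-4; a bromo group at C-2.
The name is 2-bromohept-3-ynal.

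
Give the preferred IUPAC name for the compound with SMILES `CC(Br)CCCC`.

2-bromohexane

The longest continuous carbon chain has 6 atoms, so the parent hydride is hexane.
The numbering direction is chosen so that the substituent locant set {2} is lower than {5} at the first point of difference.
That gives a bromo group at C-2.
The name is 2-bromohexane.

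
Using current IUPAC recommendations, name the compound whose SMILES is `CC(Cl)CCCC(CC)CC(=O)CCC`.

10-chloro-6-ethylundecan-4-one

The longest carbon chain that includes the carbonyl has 11 carbons, so the parent hydride is undecane.
The highest-priority functional group is a ketone (C=O on an internal carbon), so the name ends in -one.
Choose the numbering such that numbering from this end puts the carbonyl group at C-4 rather than C-8.
With this numbering: the carbonyl at C-4; a chloro group at C-10; an ethyl group at C-6.
Substituent prefixes are cited in alphabetical order (multiplying prefixes like di-/tri- are ignored for ordering).
The name is 10-chloro-6-ethylundecan-4-one.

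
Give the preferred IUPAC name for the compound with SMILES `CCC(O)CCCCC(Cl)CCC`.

8-chloroundecan-3-ol

Counting along the main chain through the –OH group gives 11 carbons: the parent is undecane.
The highest-priority functional group is an alcohol (–OH), so the name ends in -ol.
Number the chain so that numbering from this end puts the hydroxyl group at C-3 rather than C-9.
With this numbering: the hydroxyl at C-3; a chloro group at C-8.
Assembling the pieces gives 8-chloroundecan-3-ol.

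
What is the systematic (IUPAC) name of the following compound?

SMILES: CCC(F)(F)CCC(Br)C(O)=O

2-bromo-5,5-difluoroheptanoic acid

The longest carbon chain that includes the –COOH group has 7 carbons, so the parent hydride is heptane.
The highest-priority functional group is a carboxylic acid (terminal –COOH), so the name ends in -oic acid.
Number the chain so that the carboxylic acid carbon is C-1 by definition.
This places a bromo group at C-2; two fluoro groups at C-5.
Prefixes are listed alphabetically: bromo, fluoro.
The name is 2-bromo-5,5-difluoroheptanoic acid.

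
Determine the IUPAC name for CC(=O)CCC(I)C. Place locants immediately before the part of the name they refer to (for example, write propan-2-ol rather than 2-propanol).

5-iodohexan-2-one

The longest chain bearing the carbonyl is 6 carbons long (hexane).
The highest-priority functional group is a ketone (C=O on an internal carbon), so the name ends in -one.
Number the chain so that numbering from this end puts the carbonyl group at C-2 rather than C-5.
With this numbering: the carbonyl at C-2; an iodo group at C-5.
Assembling the pieces gives 5-iodohexan-2-one.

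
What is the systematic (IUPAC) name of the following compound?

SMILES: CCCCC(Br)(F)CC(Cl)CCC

6-bromo-4-chloro-6-fluorodecane

The parent chain contains 10 carbons (decane).
Number the chain so that the substituent locant set {4,6,6} is lower than {5,5,7} at the first point of difference.
That gives a bromo group at C-6; a chloro group at C-4; a fluoro group at C-6.
Prefixes are listed alphabetically: bromo, chloro, fluoro.
Putting it together: 6-bromo-4-chloro-6-fluorodecane.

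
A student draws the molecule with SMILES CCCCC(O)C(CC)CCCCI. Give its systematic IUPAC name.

6-ethyl-10-iododecan-5-ol

The longest carbon chain that includes the –OH group has 10 carbons, so the parent hydride is decane.
The principal characteristic group is an alcohol (–OH), named with the suffix -ol.
Choose the numbering such that numbering from this end puts the hydroxyl group at C-5 rather than C-6.
That gives the hydroxyl at C-5; an ethyl group at C-6; an iodo group at C-10.
The substituents are ordered alphabetically, ignoring any di-/tri- multipliers.
The name is 6-ethyl-10-iododecan-5-ol.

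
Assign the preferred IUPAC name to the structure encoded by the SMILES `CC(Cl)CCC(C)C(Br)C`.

The longest carbon chain is 7 atoms: the parent is heptane.
The numbering direction is chosen so that the substituent locant set {2,3,6} is lower than {2,5,6} at the first point of difference.
This places a bromo group at C-2; a chloro group at C-6; a methyl group at C-3.
Substituent prefixes are cited in alphabetical order (multiplying prefixes like di-/tri- are ignored for ordering).
Assembling the pieces gives 2-bromo-6-chloro-3-methylheptane.

2-bromo-6-chloro-3-methylheptane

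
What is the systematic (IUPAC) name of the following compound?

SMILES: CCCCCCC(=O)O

heptanoic acid

The longest chain bearing the –COOH group is 7 carbons long (heptane).
The principal characteristic group is a carboxylic acid (terminal –COOH), named with the suffix -oic acid.
Number the chain so that the carboxylic acid carbon is C-1 by definition.
Assembling the pieces gives heptanoic acid.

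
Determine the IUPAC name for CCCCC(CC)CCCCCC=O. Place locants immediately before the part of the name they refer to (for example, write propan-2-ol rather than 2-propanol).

7-ethylundecanal

The longest carbon chain that includes the –CHO group has 11 carbons, so the parent hydride is undecane.
An aldehyde (terminal –CHO) is the principal characteristic group, giving the suffix -al.
Number the chain so that the aldehyde carbon is C-1 by definition.
That gives an ethyl group at C-7.
Assembling the pieces gives 7-ethylundecanal.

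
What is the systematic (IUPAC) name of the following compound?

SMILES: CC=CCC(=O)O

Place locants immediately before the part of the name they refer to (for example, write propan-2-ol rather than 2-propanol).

The longest chain bearing the –COOH group and the multiple bond is 5 carbons long (pentane).
A carboxylic acid (terminal –COOH) is the principal characteristic group, giving the suffix -oic acid.
There is one C=C double bond, indicated by the ending -ene.
The numbering direction is chosen so that the carboxylic acid carbon is C-1 by definition.
This places the double bond between C-3 and C-4.
Assembling the pieces gives pent-3-enoic acid.

pent-3-enoic acid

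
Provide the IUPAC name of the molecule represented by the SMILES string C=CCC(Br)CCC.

4-bromohept-1-ene

Counting along the main chain through the multiple bond gives 7 carbons: the parent is heptane.
There is one C=C double bond, indicated by the ending -ene.
Choose the numbering such that numbering from this end puts the double bond at C-1 rather than C-6.
This places the double bond between C-1 and C-2; a bromo group at C-4.
The name is 4-bromohept-1-ene.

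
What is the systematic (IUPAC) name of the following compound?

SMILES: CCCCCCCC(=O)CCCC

dodecan-5-one

Counting along the main chain through the carbonyl gives 12 carbons: the parent is dodecane.
A ketone (C=O on an internal carbon) is the principal characteristic group, giving the suffix -one.
Number the chain so that numbering from this end puts the carbonyl group at C-5 rather than C-8.
With this numbering: the carbonyl at C-5.
Assembling the pieces gives dodecan-5-one.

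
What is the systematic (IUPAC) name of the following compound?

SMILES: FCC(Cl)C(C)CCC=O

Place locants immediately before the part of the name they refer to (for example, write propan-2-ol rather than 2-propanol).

5-chloro-6-fluoro-4-methylhexanal

The longest chain bearing the –CHO group is 6 carbons long (hexane).
The principal characteristic group is an aldehyde (terminal –CHO), named with the suffix -al.
Choose the numbering such that the aldehyde carbon is C-1 by definition.
That gives a chloro group at C-5; a fluoro group at C-6; a methyl group at C-4.
The substituents are ordered alphabetically, ignoring any di-/tri- multipliers.
Assembling the pieces gives 5-chloro-6-fluoro-4-methylhexanal.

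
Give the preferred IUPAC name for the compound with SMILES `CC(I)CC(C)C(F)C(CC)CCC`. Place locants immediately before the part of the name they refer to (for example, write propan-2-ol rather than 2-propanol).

The longest carbon chain is 9 atoms: the parent is nonane.
Number the chain so that the substituent locant set {2,4,5,6} is lower than {4,5,6,8} at the first point of difference.
With this numbering: an ethyl group at C-6; a fluoro group at C-5; an iodo group at C-2; a methyl group at C-4.
Substituent prefixes are cited in alphabetical order (multiplying prefixes like di-/tri- are ignored for ordering).
The name is 6-ethyl-5-fluoro-2-iodo-4-methylnonane.

6-ethyl-5-fluoro-2-iodo-4-methylnonane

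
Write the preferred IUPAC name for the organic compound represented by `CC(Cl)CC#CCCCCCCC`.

2-chlorododec-4-yne

The longest chain bearing the multiple bond is 12 carbons long (dodecane).
A C≡C triple bond in the chain gives the infix -yne-.
Choose the numbering such that numbering from this end puts the triple bond at C-4 rather than C-8.
That gives the triple bond between C-4 and C-5; a chloro group at C-2.
The name is 2-chlorododec-4-yne.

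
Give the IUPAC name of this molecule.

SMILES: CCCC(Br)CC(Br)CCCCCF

6,8-dibromo-1-fluoroundecane

The parent chain contains 11 carbons (undecane).
Choose the numbering such that the substituent locant set {1,6,8} is lower than {4,6,11} at the first point of difference.
This places bromo groups at C-6 and C-8; a fluoro group at C-1.
Prefixes are listed alphabetically: bromo, fluoro.
Assembling the pieces gives 6,8-dibromo-1-fluoroundecane.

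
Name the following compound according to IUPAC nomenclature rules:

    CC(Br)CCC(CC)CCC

2-bromo-5-ethyloctane

The longest carbon chain is 8 atoms: the parent is octane.
Choose the numbering such that the substituent locant set {2,5} is lower than {4,7} at the first point of difference.
With this numbering: a bromo group at C-2; an ethyl group at C-5.
Prefixes are listed alphabetically: bromo, ethyl.
Assembling the pieces gives 2-bromo-5-ethyloctane.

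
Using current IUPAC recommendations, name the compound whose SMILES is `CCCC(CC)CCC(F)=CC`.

6-ethyl-3-fluoronon-2-ene

The longest chain bearing the multiple bond is 9 carbons long (nonane).
The chain contains a C=C double bond, so the unsaturation ending is -ene.
The numbering direction is chosen so that numbering from this end puts the double bond at C-2 rather than C-7.
That gives the double bond between C-2 and C-3; an ethyl group at C-6; a fluoro group at C-3.
Substituent prefixes are cited in alphabetical order (multiplying prefixes like di-/tri- are ignored for ordering).
The name is 6-ethyl-3-fluoronon-2-ene.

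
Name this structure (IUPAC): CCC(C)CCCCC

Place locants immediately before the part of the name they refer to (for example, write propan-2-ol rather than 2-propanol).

The parent chain contains 8 carbons (octane).
Choose the numbering such that the substituent locant set {3} is lower than {6} at the first point of difference.
With this numbering: a methyl group at C-3.
Putting it together: 3-methyloctane.

3-methyloctane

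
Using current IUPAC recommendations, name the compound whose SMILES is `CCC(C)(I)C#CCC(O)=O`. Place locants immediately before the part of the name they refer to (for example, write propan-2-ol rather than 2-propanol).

The longest chain bearing the –COOH group and the multiple bond is 7 carbons long (heptane).
A carboxylic acid (terminal –COOH) is the principal characteristic group, giving the suffix -oic acid.
A C≡C triple bond in the chain gives the infix -yne-.
Choose the numbering such that the carboxylic acid carbon is C-1 by definition.
With this numbering: the triple bond between C-3 and C-4; an iodo group at C-5; a methyl group at C-5.
Substituent prefixes are cited in alphabetical order (multiplying prefixes like di-/tri- are ignored for ordering).
Assembling the pieces gives 5-iodo-5-methylhept-3-ynoic acid.

5-iodo-5-methylhept-3-ynoic acid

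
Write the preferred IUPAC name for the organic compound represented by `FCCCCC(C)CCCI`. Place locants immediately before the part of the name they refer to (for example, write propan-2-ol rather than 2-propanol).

The longest carbon chain is 8 atoms: the parent is octane.
The numbering direction is chosen so that the substituent locant set {1,4,8} is lower than {1,5,8} at the first point of difference.
With this numbering: a fluoro group at C-8; an iodo group at C-1; a methyl group at C-4.
Substituent prefixes are cited in alphabetical order (multiplying prefixes like di-/tri- are ignored for ordering).
The name is 8-fluoro-1-iodo-4-methyloctane.

8-fluoro-1-iodo-4-methyloctane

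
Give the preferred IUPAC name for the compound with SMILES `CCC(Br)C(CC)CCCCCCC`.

The longest carbon chain is 11 atoms: the parent is undecane.
Choose the numbering such that the substituent locant set {3,4} is lower than {8,9} at the first point of difference.
That gives a bromo group at C-3; an ethyl group at C-4.
Substituent prefixes are cited in alphabetical order (multiplying prefixes like di-/tri- are ignored for ordering).
Assembling the pieces gives 3-bromo-4-ethylundecane.

3-bromo-4-ethylundecane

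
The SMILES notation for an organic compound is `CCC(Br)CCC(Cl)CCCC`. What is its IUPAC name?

The longest continuous carbon chain has 10 atoms, so the parent hydride is decane.
Number the chain so that the substituent locant set {3,6} is lower than {5,8} at the first point of difference.
That gives a bromo group at C-3; a chloro group at C-6.
The substituents are ordered alphabetically, ignoring any di-/tri- multipliers.
Putting it together: 3-bromo-6-chlorodecane.

3-bromo-6-chlorodecane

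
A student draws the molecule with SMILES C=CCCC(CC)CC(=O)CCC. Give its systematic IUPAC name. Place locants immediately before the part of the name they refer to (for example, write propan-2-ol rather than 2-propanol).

6-ethyldec-9-en-4-one

Counting along the main chain through the carbonyl and the multiple bond gives 10 carbons: the parent is decane.
A ketone (C=O on an internal carbon) is the principal characteristic group, giving the suffix -one.
The chain contains a C=C double bond, so the unsaturation ending is -ene.
The numbering direction is chosen so that numbering from this end puts the carbonyl group at C-4 rather than C-7.
This places the carbonyl at C-4; the double bond between C-9 and C-10; an ethyl group at C-6.
Putting it together: 6-ethyldec-9-en-4-one.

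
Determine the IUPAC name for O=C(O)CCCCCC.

The longest chain bearing the –COOH group is 7 carbons long (heptane).
A carboxylic acid (terminal –COOH) is the principal characteristic group, giving the suffix -oic acid.
Choose the numbering such that the carboxylic acid carbon is C-1 by definition.
The name is heptanoic acid.

heptanoic acid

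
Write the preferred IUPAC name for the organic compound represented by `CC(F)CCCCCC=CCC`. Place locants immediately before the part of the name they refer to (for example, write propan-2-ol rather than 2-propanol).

The longest carbon chain that includes the multiple bond has 11 carbons, so the parent hydride is undecane.
A C=C double bond in the chain gives the infix -ene-.
Number the chain so that numbering from this end puts the double bond at C-3 rather than C-8.
With this numbering: the double bond between C-3 and C-4; a fluoro group at C-10.
The name is 10-fluoroundec-3-ene.

10-fluoroundec-3-ene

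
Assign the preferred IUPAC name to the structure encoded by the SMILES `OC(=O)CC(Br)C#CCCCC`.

The longest chain bearing the –COOH group and the multiple bond is 9 carbons long (nonane).
A carboxylic acid (terminal –COOH) is the principal characteristic group, giving the suffix -oic acid.
The chain contains a C≡C triple bond, so the unsaturation ending is -yne.
The numbering direction is chosen so that the carboxylic acid carbon is C-1 by definition.
That gives the triple bond between C-4 and C-5; a bromo group at C-3.
Assembling the pieces gives 3-bromonon-4-ynoic acid.

3-bromonon-4-ynoic acid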